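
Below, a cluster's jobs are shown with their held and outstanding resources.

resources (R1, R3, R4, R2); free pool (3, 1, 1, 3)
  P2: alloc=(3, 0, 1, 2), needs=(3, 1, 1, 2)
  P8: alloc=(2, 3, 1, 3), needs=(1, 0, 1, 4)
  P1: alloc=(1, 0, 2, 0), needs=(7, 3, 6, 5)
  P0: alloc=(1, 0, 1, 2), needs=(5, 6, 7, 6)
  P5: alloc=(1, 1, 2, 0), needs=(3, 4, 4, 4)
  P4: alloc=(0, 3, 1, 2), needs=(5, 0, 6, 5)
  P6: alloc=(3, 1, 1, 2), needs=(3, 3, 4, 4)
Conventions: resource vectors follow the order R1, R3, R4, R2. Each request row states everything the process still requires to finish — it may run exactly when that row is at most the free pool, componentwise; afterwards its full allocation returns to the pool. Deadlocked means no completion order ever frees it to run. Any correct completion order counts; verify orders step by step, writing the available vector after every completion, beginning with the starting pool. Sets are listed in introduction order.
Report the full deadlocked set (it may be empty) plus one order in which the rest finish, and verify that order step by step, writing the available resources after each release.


The deadlocked set is P1, P0, P5, P4 and P6.
Key observation: P2, P8 can finish, but then (8, 4, 3, 8) is all there is, and the blocked group's R4 demands exceed it.
One completion order for the rest: P2, P8. Walking it through:
  pool = (3, 1, 1, 3)
  P2 needs (3, 1, 1, 2) <= (3, 1, 1, 3) -> finishes; pool += (3, 0, 1, 2) = (6, 1, 2, 5)
  P8 needs (1, 0, 1, 4) <= (6, 1, 2, 5) -> finishes; pool += (2, 3, 1, 3) = (8, 4, 3, 8)
The blocked processes can never fit:
  P1 cannot run: need (7, 3, 6, 5) vs free (8, 4, 3, 8) (insufficient R4)
  P0 cannot run: need (5, 6, 7, 6) vs free (8, 4, 3, 8) (insufficient R3 and R4)
  P5 cannot run: need (3, 4, 4, 4) vs free (8, 4, 3, 8) (insufficient R4)
  P4 cannot run: need (5, 0, 6, 5) vs free (8, 4, 3, 8) (insufficient R4)
  P6 cannot run: need (3, 3, 4, 4) vs free (8, 4, 3, 8) (insufficient R4)


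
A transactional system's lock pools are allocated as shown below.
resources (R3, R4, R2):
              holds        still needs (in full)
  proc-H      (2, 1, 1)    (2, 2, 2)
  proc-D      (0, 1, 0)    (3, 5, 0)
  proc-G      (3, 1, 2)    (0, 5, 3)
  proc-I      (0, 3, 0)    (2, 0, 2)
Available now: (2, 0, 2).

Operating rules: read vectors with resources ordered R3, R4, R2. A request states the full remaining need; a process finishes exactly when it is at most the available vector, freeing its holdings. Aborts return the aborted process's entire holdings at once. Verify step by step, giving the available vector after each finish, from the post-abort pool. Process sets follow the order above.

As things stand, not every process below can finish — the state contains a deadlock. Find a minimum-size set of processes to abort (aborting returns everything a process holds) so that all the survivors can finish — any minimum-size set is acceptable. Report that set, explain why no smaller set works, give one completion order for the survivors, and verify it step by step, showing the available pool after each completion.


Minimum abort set: proc-D.
Key observation: the deadlocked proc-G becomes finishable only because proc-D released (0, 1, 0); it completes at step 3 below.
Minimality: the empty abort set fails — the state is deadlocked as it stands.
One survivor order: proc-I, proc-H, proc-G. Walking it through (post-abort pool first):
  pool = (2, 1, 2)
  proc-I needs (2, 0, 2) <= (2, 1, 2) -> finishes; pool += (0, 3, 0) = (2, 4, 2)
  proc-H needs (2, 2, 2) <= (2, 4, 2) -> finishes; pool += (2, 1, 1) = (4, 5, 3)
  proc-G needs (0, 5, 3) <= (4, 5, 3) -> finishes; pool += (3, 1, 2) = (7, 6, 5)


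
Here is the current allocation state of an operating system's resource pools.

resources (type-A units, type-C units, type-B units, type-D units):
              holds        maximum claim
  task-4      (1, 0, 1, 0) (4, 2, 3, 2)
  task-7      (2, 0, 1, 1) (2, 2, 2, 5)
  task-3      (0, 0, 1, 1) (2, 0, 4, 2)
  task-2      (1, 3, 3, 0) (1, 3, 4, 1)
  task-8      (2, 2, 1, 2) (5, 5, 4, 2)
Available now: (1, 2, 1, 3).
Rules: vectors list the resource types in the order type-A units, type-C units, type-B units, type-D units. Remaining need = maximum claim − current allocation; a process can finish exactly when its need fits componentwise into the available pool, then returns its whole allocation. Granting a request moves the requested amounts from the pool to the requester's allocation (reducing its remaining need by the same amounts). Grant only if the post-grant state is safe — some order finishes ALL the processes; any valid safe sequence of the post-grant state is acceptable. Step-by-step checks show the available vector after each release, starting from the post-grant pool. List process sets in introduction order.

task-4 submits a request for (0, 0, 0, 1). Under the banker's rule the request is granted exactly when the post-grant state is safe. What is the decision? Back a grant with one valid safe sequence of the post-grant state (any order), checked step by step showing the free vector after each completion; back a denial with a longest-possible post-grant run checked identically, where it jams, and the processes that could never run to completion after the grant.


DENY: after the grant no complete ordering would exist.
Key observation: after task-2, task-3 the pool peaks at (2, 5, 5, 3), and each blocked process is short somewhere: task-4 on type-A units; task-7 on type-D units; task-8 on type-A units.
After a pretend grant, a maximal execution: task-2, task-3 — then nothing else fits. Check, step by step:
  pool = (1, 2, 1, 2)
  task-2 needs (0, 0, 1, 1) <= (1, 2, 1, 2) -> finishes; pool += (1, 3, 3, 0) = (2, 5, 4, 2)
  task-3 needs (2, 0, 3, 1) <= (2, 5, 4, 2) -> finishes; pool += (0, 0, 1, 1) = (2, 5, 5, 3)
  task-4 cannot run: need (3, 2, 2, 1) vs free (2, 5, 5, 3) (insufficient type-A units)
  task-7 cannot run: need (0, 2, 1, 4) vs free (2, 5, 5, 3) (insufficient type-D units)
  task-8 cannot run: need (3, 3, 3, 0) vs free (2, 5, 5, 3) (insufficient type-A units)
Had the request been granted, task-4, task-7 and task-8 could never finish.


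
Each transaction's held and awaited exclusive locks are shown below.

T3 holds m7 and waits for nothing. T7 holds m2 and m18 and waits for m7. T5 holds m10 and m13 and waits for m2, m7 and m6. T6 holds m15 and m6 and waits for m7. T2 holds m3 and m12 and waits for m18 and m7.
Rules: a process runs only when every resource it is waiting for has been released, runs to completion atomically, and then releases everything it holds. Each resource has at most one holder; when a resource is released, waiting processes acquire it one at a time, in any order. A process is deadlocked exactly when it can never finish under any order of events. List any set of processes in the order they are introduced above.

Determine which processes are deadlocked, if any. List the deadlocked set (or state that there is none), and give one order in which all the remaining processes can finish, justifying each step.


Nothing here is deadlocked.
Key observation: all waits point, directly or indirectly, at processes that can finish, so nothing is permanently blocked.
A valid finishing order for the others: T3, T7, T2, T6, T5.
Verifying each step:
  T3: no waits; runs immediately, freeing m7
  T7 waits on m7 — all released -> runs and releases m2 and m18
  T2 waits on m18 and m7 — all released -> runs and releases m3 and m12
  T6 waits on m7 — all released -> runs and releases m15 and m6
  T5 waits on m2, m7 and m6 — all released -> runs and releases m10 and m13


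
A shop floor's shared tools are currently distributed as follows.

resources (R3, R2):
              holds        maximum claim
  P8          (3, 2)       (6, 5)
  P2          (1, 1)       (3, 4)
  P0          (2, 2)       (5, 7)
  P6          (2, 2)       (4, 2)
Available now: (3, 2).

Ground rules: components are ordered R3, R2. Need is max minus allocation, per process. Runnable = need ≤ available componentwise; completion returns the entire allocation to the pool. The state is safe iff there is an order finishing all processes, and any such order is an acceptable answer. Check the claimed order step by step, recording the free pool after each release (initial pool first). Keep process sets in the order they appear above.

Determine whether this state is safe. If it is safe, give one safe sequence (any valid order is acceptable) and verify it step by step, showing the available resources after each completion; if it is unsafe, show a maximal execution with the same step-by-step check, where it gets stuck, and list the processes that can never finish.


SAFE — a valid safe sequence is P6, P8, P2, P0.
Key observation: nothing binds to the last unit here — the tightest requested-resource margin is 1, first seen at P6 ((2, 0) against (3, 2)).
Check, step by step:
  pool = (3, 2)
  P6: need (2, 0) fits (3, 2); releases (2, 2), pool now (5, 4)
  P8: need (3, 3) fits (5, 4); releases (3, 2), pool now (8, 6)
  P2: need (2, 3) fits (8, 6); releases (1, 1), pool now (9, 7)
  P0: need (3, 5) fits (9, 7); releases (2, 2), pool now (11, 9)


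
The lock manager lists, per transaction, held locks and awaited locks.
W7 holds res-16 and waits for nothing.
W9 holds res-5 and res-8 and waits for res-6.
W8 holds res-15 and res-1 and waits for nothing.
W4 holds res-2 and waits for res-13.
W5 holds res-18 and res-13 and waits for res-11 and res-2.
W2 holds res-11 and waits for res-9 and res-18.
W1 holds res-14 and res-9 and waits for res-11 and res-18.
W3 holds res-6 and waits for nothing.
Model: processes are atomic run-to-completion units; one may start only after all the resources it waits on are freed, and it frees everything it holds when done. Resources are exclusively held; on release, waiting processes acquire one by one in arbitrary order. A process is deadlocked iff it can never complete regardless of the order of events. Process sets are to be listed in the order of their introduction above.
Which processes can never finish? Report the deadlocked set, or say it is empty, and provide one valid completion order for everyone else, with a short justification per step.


Deadlocked: W4, W5, W2 and W1.
Key observation: the knot is the closed ring of waits W4 -> W5 -> W4; W2 and W1 are caught in further circular waits.
One completion order for the rest: W8, W3, W9, W7.
Walking it through:
  run W8 (it waits on nothing); releases res-15 and res-1
  run W3 (it waits on nothing); releases res-6
  W9: everything it awaited (res-6) is free; runs, freeing res-5 and res-8
  run W7 (it waits on nothing); releases res-16


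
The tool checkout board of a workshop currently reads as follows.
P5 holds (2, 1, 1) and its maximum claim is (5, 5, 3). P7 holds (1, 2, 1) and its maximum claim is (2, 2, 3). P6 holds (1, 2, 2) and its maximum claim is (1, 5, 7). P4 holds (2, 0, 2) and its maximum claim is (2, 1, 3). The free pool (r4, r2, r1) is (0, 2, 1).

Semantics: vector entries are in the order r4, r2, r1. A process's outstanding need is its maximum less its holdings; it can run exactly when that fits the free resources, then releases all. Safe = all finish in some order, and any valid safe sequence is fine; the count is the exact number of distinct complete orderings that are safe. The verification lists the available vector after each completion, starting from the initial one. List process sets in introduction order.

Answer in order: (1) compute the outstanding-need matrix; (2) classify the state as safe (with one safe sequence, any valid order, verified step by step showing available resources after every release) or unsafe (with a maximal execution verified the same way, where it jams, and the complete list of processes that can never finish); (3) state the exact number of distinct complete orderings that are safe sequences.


(1) Outstanding need per process (order r4, r2, r1):
  P5: (3, 4, 2)
  P7: (1, 0, 2)
  P6: (0, 3, 5)
  P4: (0, 1, 1)
(2) SAFE — a valid safe sequence is P4, P7, P5, P6.
Key observation: the order's first zero-slack moment is P4 ((0, 1, 1) needed, (0, 2, 1) free — a requested resource with nothing to spare).
Step-by-step check:
  pool = (0, 2, 1)
  P4: need (0, 1, 1) fits (0, 2, 1); releases (2, 0, 2), pool now (2, 2, 3)
  P7: need (1, 0, 2) fits (2, 2, 3); releases (1, 2, 1), pool now (3, 4, 4)
  P5: need (3, 4, 2) fits (3, 4, 4); releases (2, 1, 1), pool now (5, 5, 5)
  P6: need (0, 3, 5) fits (5, 5, 5); releases (1, 2, 2), pool now (6, 7, 7)
(3) Precisely 1 of the possible complete orderings is a safe sequence.


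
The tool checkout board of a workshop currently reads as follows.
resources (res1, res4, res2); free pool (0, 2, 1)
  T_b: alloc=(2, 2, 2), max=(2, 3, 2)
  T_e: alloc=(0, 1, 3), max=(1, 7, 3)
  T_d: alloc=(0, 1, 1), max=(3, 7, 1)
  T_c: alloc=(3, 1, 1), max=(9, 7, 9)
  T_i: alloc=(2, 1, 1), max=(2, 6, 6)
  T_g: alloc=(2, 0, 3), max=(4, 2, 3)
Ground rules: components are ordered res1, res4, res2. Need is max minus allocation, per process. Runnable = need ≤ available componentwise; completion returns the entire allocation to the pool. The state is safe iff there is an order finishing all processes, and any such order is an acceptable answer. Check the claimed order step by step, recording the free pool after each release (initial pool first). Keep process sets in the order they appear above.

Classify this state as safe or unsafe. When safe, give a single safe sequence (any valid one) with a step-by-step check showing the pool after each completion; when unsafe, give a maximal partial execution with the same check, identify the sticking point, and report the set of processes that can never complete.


UNSAFE.
Key observation: the wall is res4: completing T_b, T_g brings the pool only to (4, 4, 6), and all the rest need more.
Going as far as possible: T_b, T_g; after that, nothing fits. Walking it through:
  pool = (0, 2, 1)
  T_b needs (0, 1, 0) <= (0, 2, 1) -> finishes; pool += (2, 2, 2) = (2, 4, 3)
  T_g needs (2, 2, 0) <= (2, 4, 3) -> finishes; pool += (2, 0, 3) = (4, 4, 6)
  T_e cannot run: need (1, 6, 0) vs free (4, 4, 6) (insufficient res4)
  T_d cannot run: need (3, 6, 0) vs free (4, 4, 6) (insufficient res4)
  T_c cannot run: need (6, 6, 8) vs free (4, 4, 6) (insufficient res1, res4 and res2)
  T_i cannot run: need (0, 5, 5) vs free (4, 4, 6) (insufficient res4)
Processes that can never finish: T_e, T_d, T_c and T_i.


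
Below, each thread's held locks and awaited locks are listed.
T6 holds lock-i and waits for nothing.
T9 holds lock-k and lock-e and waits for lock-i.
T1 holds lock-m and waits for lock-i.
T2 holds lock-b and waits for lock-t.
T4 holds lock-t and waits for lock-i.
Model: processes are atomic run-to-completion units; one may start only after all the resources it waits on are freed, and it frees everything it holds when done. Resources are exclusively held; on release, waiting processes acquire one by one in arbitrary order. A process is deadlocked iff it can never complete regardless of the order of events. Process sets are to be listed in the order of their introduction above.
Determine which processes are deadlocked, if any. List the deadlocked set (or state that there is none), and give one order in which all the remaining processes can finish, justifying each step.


The deadlocked set is empty.
Key observation: although several processes wait, no cycle exists — each chain bottoms out at a free runner.
One completion order for the rest: T6, T4, T2, T9, T1.
Check, step by step:
  T6 waits on nothing -> runs at once and releases lock-i
  T4: everything it awaited (lock-i) is free; runs, freeing lock-t
  T2: everything it awaited (lock-t) is free; runs, freeing lock-b
  T9: everything it awaited (lock-i) is free; runs, freeing lock-k and lock-e
  T1: everything it awaited (lock-i) is free; runs, freeing lock-m


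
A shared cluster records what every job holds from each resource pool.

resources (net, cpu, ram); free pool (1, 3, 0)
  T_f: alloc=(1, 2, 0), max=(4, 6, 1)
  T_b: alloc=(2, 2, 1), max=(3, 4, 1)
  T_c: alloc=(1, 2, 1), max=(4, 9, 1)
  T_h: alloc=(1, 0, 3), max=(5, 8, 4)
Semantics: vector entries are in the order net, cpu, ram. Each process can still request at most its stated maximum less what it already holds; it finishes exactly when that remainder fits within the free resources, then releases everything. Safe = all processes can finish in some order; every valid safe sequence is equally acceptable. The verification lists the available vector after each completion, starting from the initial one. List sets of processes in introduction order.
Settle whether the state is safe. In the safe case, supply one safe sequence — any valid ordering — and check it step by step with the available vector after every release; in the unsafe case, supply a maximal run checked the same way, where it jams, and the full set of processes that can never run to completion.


SAFE — a valid safe sequence is T_b, T_f, T_c, T_h.
Key observation: at T_b the run first touches a limit — (1, 2, 0) against (1, 3, 0), exact on a resource it actually requests.
Step-by-step check:
  pool = (1, 3, 0)
  T_b needs (1, 2, 0) <= (1, 3, 0) -> finishes; pool += (2, 2, 1) = (3, 5, 1)
  T_f needs (3, 4, 1) <= (3, 5, 1) -> finishes; pool += (1, 2, 0) = (4, 7, 1)
  T_c needs (3, 7, 0) <= (4, 7, 1) -> finishes; pool += (1, 2, 1) = (5, 9, 2)
  T_h needs (4, 8, 1) <= (5, 9, 2) -> finishes; pool += (1, 0, 3) = (6, 9, 5)


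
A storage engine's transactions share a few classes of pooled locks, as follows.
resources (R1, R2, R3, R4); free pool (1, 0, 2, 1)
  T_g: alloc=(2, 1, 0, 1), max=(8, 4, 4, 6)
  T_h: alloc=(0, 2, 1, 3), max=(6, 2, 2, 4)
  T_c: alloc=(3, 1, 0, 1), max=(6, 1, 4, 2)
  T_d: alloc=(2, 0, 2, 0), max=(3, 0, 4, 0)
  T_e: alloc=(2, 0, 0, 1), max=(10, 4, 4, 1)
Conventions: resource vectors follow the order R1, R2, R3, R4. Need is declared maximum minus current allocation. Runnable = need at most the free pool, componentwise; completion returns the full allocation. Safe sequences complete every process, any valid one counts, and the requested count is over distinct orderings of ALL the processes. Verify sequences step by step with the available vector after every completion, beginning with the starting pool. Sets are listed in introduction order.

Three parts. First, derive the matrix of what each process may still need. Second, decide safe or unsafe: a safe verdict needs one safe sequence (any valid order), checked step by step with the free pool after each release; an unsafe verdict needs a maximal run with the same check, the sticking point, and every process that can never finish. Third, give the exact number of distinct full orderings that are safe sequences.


(1) Remaining need (order R1, R2, R3, R4):
  T_g: (6, 3, 4, 5)
  T_h: (6, 0, 1, 1)
  T_c: (3, 0, 4, 1)
  T_d: (1, 0, 2, 0)
  T_e: (8, 4, 4, 0)
(2) The state is SAFE; one workable sequence: T_d, T_c, T_h, T_g, T_e.
Key observation: T_d is the earliest step where a requested resource binds exactly: need (1, 0, 2, 0), pool (1, 0, 2, 1) at its turn.
Verifying each step:
  pool = (1, 0, 2, 1)
  T_d needs (1, 0, 2, 0) <= (1, 0, 2, 1) -> finishes; pool += (2, 0, 2, 0) = (3, 0, 4, 1)
  T_c needs (3, 0, 4, 1) <= (3, 0, 4, 1) -> finishes; pool += (3, 1, 0, 1) = (6, 1, 4, 2)
  T_h needs (6, 0, 1, 1) <= (6, 1, 4, 2) -> finishes; pool += (0, 2, 1, 3) = (6, 3, 5, 5)
  T_g needs (6, 3, 4, 5) <= (6, 3, 5, 5) -> finishes; pool += (2, 1, 0, 1) = (8, 4, 5, 6)
  T_e needs (8, 4, 4, 0) <= (8, 4, 5, 6) -> finishes; pool += (2, 0, 0, 1) = (10, 4, 5, 7)
(3) Precisely 1 of the possible complete orderings is a safe sequence.


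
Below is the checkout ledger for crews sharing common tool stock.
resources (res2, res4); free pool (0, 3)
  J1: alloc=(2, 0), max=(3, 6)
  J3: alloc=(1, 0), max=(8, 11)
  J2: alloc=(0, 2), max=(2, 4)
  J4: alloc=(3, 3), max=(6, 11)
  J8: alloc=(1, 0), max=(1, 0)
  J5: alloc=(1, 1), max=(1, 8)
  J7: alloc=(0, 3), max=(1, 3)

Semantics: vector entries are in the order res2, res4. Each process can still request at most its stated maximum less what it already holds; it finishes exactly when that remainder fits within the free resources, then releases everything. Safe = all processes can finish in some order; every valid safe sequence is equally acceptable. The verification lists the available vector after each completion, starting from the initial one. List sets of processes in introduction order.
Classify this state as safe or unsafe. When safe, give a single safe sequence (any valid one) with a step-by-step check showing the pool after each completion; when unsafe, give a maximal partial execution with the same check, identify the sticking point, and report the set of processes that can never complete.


The state is SAFE; one workable sequence: J8, J7, J1, J2, J4, J5, J3.
Key observation: the order's first zero-slack moment is J7 ((1, 0) needed, (1, 3) free — a requested resource with nothing to spare).
Verifying each step:
  pool = (0, 3)
  J8: need (0, 0) fits (0, 3); releases (1, 0), pool now (1, 3)
  J7: need (1, 0) fits (1, 3); releases (0, 3), pool now (1, 6)
  J1: need (1, 6) fits (1, 6); releases (2, 0), pool now (3, 6)
  J2: need (2, 2) fits (3, 6); releases (0, 2), pool now (3, 8)
  J4: need (3, 8) fits (3, 8); releases (3, 3), pool now (6, 11)
  J5: need (0, 7) fits (6, 11); releases (1, 1), pool now (7, 12)
  J3: need (7, 11) fits (7, 12); releases (1, 0), pool now (8, 12)


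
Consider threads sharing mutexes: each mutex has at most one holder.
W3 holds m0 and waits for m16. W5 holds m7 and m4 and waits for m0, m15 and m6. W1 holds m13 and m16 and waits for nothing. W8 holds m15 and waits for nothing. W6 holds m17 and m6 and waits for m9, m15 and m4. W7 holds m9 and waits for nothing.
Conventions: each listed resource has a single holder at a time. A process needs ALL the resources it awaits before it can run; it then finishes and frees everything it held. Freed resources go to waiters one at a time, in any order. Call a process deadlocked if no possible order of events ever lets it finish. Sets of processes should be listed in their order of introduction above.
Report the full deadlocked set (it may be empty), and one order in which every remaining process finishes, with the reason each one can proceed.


Deadlocked set: W5 and W6.
Key observation: nobody on the ring W5 -> W6 -> W5 can start until another member finishes, which never happens; no other process is dragged down with it.
The rest can finish in the order W1, W3, W8, W7.
Check, step by step:
  W1 waits on nothing -> runs at once and releases m13 and m16
  run W3 (all its waits — m16 — are resolved); releases m0
  W8 waits on nothing -> runs at once and releases m15
  W7 waits on nothing -> runs at once and releases m9


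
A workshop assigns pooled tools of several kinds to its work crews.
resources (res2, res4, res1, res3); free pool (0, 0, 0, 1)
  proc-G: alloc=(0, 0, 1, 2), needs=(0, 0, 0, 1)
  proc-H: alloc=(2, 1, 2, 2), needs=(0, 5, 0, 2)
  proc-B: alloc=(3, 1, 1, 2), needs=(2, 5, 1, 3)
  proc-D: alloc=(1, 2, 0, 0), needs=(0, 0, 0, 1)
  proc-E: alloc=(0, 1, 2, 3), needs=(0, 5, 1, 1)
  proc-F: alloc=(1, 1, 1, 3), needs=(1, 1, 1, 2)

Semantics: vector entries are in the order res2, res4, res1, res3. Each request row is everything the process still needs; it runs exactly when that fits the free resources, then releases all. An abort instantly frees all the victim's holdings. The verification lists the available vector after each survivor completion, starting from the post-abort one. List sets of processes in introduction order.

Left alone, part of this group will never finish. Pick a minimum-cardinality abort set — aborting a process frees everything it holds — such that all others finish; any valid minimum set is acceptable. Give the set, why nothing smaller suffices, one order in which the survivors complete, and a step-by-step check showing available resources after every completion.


Abort proc-H and proc-B.
Key observation: the deadlocked proc-E becomes finishable only because proc-H and proc-B released (5, 2, 3, 4); it completes at step 4 below.
No one abort is enough; case by case: proc-G alone leaves proc-H blocked (short on res4); proc-H alone leaves proc-B blocked (short on res4); proc-B alone leaves proc-H blocked (short on res4); proc-D alone leaves proc-H blocked (short on res4); proc-E alone leaves proc-H blocked (short on res4); proc-F alone leaves proc-H blocked (short on res4).
Survivors finish in the order: proc-G, proc-F, proc-D, proc-E. Check, step by step (pool after the aborts first):
  pool = (5, 2, 3, 5)
  run proc-G (needs (0, 0, 0, 1), free (5, 2, 3, 5)); after release of (0, 0, 1, 2) the pool is (5, 2, 4, 7)
  run proc-F (needs (1, 1, 1, 2), free (5, 2, 4, 7)); after release of (1, 1, 1, 3) the pool is (6, 3, 5, 10)
  run proc-D (needs (0, 0, 0, 1), free (6, 3, 5, 10)); after release of (1, 2, 0, 0) the pool is (7, 5, 5, 10)
  run proc-E (needs (0, 5, 1, 1), free (7, 5, 5, 10)); after release of (0, 1, 2, 3) the pool is (7, 6, 7, 13)


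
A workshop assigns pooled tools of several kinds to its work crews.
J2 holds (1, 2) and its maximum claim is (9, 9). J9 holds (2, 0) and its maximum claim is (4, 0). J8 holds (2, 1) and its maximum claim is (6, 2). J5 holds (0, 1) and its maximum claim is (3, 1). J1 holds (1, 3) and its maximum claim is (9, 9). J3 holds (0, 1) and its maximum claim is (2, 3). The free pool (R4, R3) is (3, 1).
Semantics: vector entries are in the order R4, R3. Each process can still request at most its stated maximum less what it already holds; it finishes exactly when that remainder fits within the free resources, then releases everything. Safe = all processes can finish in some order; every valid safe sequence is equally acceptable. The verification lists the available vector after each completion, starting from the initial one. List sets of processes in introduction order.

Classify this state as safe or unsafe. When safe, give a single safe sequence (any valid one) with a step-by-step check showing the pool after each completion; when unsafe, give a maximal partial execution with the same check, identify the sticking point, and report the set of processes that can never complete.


The state is UNSAFE.
Key observation: even finishing J9, J8, J5, J3 leaves just (7, 4) free — too little R4 for any of the remaining processes.
A maximal execution: J9, J8, J5, J3 — then nothing else fits. Walking it through:
  pool = (3, 1)
  J9 needs (2, 0) <= (3, 1) -> finishes; pool += (2, 0) = (5, 1)
  J8 needs (4, 1) <= (5, 1) -> finishes; pool += (2, 1) = (7, 2)
  J5 needs (3, 0) <= (7, 2) -> finishes; pool += (0, 1) = (7, 3)
  J3 needs (2, 2) <= (7, 3) -> finishes; pool += (0, 1) = (7, 4)
  J2 still needs (8, 7) but only (7, 4) is free — short on R4 and R3
  J1 still needs (8, 6) but only (7, 4) is free — short on R4 and R3
Never able to finish: J2 and J1.


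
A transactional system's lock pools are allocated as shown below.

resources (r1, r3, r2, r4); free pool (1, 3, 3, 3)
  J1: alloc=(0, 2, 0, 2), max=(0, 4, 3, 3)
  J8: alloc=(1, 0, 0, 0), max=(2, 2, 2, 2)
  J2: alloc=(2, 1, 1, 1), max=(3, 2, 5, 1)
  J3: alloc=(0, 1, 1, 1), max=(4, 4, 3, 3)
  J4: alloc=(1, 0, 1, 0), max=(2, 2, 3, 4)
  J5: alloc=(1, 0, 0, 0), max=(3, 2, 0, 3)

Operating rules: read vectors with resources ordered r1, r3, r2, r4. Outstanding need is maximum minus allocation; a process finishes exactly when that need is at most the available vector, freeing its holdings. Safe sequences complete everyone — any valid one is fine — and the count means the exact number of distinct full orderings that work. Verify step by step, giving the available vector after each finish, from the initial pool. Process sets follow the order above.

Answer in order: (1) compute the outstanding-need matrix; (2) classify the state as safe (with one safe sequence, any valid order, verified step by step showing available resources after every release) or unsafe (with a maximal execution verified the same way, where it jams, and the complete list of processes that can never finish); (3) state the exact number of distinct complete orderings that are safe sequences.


(1) Remaining need (order r1, r3, r2, r4):
  J1: (0, 2, 3, 1)
  J8: (1, 2, 2, 2)
  J2: (1, 1, 4, 0)
  J3: (4, 3, 2, 2)
  J4: (1, 2, 2, 4)
  J5: (2, 2, 0, 3)
(2) The state is SAFE; one workable sequence: J1, J4, J5, J8, J2, J3.
Key observation: at J1 the run first touches a limit — (0, 2, 3, 1) against (1, 3, 3, 3), exact on a resource it actually requests.
Verifying each step:
  pool = (1, 3, 3, 3)
  run J1 (needs (0, 2, 3, 1), free (1, 3, 3, 3)); after release of (0, 2, 0, 2) the pool is (1, 5, 3, 5)
  run J4 (needs (1, 2, 2, 4), free (1, 5, 3, 5)); after release of (1, 0, 1, 0) the pool is (2, 5, 4, 5)
  run J5 (needs (2, 2, 0, 3), free (2, 5, 4, 5)); after release of (1, 0, 0, 0) the pool is (3, 5, 4, 5)
  run J8 (needs (1, 2, 2, 2), free (3, 5, 4, 5)); after release of (1, 0, 0, 0) the pool is (4, 5, 4, 5)
  run J2 (needs (1, 1, 4, 0), free (4, 5, 4, 5)); after release of (2, 1, 1, 1) the pool is (6, 6, 5, 6)
  run J3 (needs (4, 3, 2, 2), free (6, 6, 5, 6)); after release of (0, 1, 1, 1) the pool is (6, 7, 6, 7)
(3) Precisely 28 of the possible complete orderings are safe sequences.


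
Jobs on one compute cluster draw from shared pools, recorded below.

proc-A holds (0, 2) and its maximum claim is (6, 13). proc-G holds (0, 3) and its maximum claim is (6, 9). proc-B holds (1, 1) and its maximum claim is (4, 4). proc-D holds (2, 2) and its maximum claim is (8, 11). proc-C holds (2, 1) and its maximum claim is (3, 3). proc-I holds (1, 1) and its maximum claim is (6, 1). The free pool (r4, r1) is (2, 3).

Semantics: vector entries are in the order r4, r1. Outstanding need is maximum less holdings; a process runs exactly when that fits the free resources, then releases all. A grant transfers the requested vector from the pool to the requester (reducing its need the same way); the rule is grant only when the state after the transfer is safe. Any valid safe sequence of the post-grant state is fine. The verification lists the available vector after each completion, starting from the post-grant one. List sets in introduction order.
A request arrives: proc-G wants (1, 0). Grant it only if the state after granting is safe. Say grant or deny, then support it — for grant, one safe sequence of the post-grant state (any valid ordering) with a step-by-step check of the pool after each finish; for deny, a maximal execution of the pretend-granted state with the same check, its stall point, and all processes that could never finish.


DENY. Granting would leave the state unsafe.
Key observation: even finishing proc-C, proc-B leaves just (4, 5) free — too little r4 for any of the remaining processes.
On the post-grant state, proc-C, proc-B is a maximal run — nothing extends it. Verifying each step:
  pool = (1, 3)
  proc-C needs (1, 2) <= (1, 3) -> finishes; pool += (2, 1) = (3, 4)
  proc-B needs (3, 3) <= (3, 4) -> finishes; pool += (1, 1) = (4, 5)
  blocked: proc-A wants (6, 11), pool (4, 5) — not enough r4 and r1
  blocked: proc-G wants (5, 6), pool (4, 5) — not enough r4 and r1
  blocked: proc-D wants (6, 9), pool (4, 5) — not enough r4 and r1
  blocked: proc-I wants (5, 0), pool (4, 5) — not enough r4
Had the request been granted, proc-A, proc-G, proc-D and proc-I could never finish.


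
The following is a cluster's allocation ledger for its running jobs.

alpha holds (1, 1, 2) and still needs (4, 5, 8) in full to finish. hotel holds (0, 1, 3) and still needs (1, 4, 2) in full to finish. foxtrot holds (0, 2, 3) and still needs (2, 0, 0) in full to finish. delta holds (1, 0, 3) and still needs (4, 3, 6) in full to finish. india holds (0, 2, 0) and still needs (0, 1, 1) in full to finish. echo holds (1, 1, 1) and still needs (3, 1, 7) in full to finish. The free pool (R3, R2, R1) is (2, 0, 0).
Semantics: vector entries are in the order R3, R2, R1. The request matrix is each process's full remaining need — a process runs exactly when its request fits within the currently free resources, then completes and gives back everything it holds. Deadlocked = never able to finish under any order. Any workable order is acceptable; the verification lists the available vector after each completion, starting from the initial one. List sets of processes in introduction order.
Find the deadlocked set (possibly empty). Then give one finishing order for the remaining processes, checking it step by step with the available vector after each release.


Deadlocked: alpha, delta and echo.
Key observation: R3 is the bottleneck — with foxtrot, india, hotel done the pool holds (2, 5, 6), short of every remaining need.
A valid finishing order for the others: foxtrot, india, hotel. Walking it through:
  pool = (2, 0, 0)
  foxtrot needs (2, 0, 0) <= (2, 0, 0) -> finishes; pool += (0, 2, 3) = (2, 2, 3)
  india needs (0, 1, 1) <= (2, 2, 3) -> finishes; pool += (0, 2, 0) = (2, 4, 3)
  hotel needs (1, 4, 2) <= (2, 4, 3) -> finishes; pool += (0, 1, 3) = (2, 5, 6)
The stuck group stays short no matter what:
  alpha cannot run: need (4, 5, 8) vs free (2, 5, 6) (insufficient R3 and R1)
  delta cannot run: need (4, 3, 6) vs free (2, 5, 6) (insufficient R3)
  echo cannot run: need (3, 1, 7) vs free (2, 5, 6) (insufficient R3 and R1)


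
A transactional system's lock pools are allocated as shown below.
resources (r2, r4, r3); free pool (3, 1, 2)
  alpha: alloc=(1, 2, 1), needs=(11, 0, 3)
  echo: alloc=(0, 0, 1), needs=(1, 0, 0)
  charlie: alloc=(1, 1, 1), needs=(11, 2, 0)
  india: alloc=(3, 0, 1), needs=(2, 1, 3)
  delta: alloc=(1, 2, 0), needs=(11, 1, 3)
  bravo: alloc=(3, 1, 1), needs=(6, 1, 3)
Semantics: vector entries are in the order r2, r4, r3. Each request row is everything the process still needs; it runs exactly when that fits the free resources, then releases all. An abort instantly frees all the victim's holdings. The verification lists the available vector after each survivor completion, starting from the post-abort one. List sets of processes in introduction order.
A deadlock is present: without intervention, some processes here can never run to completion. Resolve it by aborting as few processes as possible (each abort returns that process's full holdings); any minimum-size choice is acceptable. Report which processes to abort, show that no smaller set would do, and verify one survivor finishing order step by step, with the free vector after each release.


Abort alpha and charlie.
Key observation: delta could never have finished before the abort; with (2, 3, 2) returned by alpha and charlie, it fits at step 4.
No one abort is enough; case by case: alpha alone leaves charlie blocked (short on r2); echo alone leaves alpha blocked (short on r2); charlie alone leaves alpha blocked (short on r2); india alone leaves alpha blocked (short on r2); delta alone leaves alpha blocked (short on r2); bravo alone leaves alpha blocked (short on r2).
Survivors finish in the order: india, bravo, echo, delta. Walking it through (pool after the aborts first):
  pool = (5, 4, 4)
  india: need (2, 1, 3) fits (5, 4, 4); releases (3, 0, 1), pool now (8, 4, 5)
  bravo: need (6, 1, 3) fits (8, 4, 5); releases (3, 1, 1), pool now (11, 5, 6)
  echo: need (1, 0, 0) fits (11, 5, 6); releases (0, 0, 1), pool now (11, 5, 7)
  delta: need (11, 1, 3) fits (11, 5, 7); releases (1, 2, 0), pool now (12, 7, 7)


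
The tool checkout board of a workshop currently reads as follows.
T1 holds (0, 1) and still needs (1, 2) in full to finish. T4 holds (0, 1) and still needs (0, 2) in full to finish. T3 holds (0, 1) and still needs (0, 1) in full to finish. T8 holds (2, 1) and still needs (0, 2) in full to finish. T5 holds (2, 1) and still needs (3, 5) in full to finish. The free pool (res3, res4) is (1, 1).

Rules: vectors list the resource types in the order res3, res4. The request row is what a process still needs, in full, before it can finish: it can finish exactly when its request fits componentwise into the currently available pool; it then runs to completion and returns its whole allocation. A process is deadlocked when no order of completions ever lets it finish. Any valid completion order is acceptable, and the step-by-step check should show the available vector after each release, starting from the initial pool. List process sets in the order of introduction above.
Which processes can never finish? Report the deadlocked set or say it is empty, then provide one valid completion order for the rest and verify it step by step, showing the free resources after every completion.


The deadlocked set is empty.
Key observation: T3 leads a chain of completions in which each release enables another process.
The rest can finish in the order T3, T1, T8, T4, T5. Verifying each step:
  pool = (1, 1)
  T3 needs (0, 1) <= (1, 1) -> finishes; pool += (0, 1) = (1, 2)
  T1 needs (1, 2) <= (1, 2) -> finishes; pool += (0, 1) = (1, 3)
  T8 needs (0, 2) <= (1, 3) -> finishes; pool += (2, 1) = (3, 4)
  T4 needs (0, 2) <= (3, 4) -> finishes; pool += (0, 1) = (3, 5)
  T5 needs (3, 5) <= (3, 5) -> finishes; pool += (2, 1) = (5, 6)


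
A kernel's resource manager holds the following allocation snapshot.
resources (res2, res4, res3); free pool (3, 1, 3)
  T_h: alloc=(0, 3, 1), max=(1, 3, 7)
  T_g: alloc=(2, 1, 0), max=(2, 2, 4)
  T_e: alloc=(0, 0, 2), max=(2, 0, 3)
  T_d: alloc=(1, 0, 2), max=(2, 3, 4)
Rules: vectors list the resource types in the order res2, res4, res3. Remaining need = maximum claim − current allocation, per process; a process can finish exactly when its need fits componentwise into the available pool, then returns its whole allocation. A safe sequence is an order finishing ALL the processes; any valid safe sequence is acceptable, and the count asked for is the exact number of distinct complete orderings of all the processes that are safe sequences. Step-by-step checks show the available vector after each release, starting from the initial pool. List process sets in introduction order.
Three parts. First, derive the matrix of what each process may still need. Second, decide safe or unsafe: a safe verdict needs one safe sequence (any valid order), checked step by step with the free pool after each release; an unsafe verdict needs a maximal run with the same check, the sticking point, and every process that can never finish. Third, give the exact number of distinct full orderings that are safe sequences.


(1) Need matrix, components ordered res2, res4, res3:
  T_h: (1, 0, 6)
  T_g: (0, 1, 4)
  T_e: (2, 0, 1)
  T_d: (1, 3, 2)
(2) UNSAFE.
Key observation: after T_e, T_g the pool peaks at (5, 2, 5), and each blocked process is short somewhere: T_h on res3; T_d on res4.
Going as far as possible: T_e, T_g; after that, nothing fits. Walking it through:
  pool = (3, 1, 3)
  T_e needs (2, 0, 1) <= (3, 1, 3) -> finishes; pool += (0, 0, 2) = (3, 1, 5)
  T_g needs (0, 1, 4) <= (3, 1, 5) -> finishes; pool += (2, 1, 0) = (5, 2, 5)
  blocked: T_h wants (1, 0, 6), pool (5, 2, 5) — not enough res3
  blocked: T_d wants (1, 3, 2), pool (5, 2, 5) — not enough res4
Never able to finish: T_h and T_d.
(3) Exactly 0 of the possible complete orderings are safe sequences.


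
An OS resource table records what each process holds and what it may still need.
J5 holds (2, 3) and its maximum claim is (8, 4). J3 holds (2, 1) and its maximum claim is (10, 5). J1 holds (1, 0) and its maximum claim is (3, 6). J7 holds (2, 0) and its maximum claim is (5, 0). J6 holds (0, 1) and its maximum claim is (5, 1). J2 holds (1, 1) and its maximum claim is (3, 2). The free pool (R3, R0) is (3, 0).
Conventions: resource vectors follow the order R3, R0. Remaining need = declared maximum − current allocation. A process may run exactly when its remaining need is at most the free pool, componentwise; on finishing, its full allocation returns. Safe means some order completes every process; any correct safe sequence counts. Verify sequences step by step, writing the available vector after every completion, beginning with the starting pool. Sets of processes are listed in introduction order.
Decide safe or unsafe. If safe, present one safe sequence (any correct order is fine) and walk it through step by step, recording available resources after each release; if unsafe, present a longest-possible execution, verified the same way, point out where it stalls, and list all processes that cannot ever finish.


The state is SAFE; one workable sequence: J7, J6, J2, J5, J3, J1.
Key observation: the first exact fit in this order is J7 — it needs (3, 0) with (3, 0) free, meeting a requested resource to the last unit.
Step-by-step check:
  pool = (3, 0)
  run J7 (needs (3, 0), free (3, 0)); after release of (2, 0) the pool is (5, 0)
  run J6 (needs (5, 0), free (5, 0)); after release of (0, 1) the pool is (5, 1)
  run J2 (needs (2, 1), free (5, 1)); after release of (1, 1) the pool is (6, 2)
  run J5 (needs (6, 1), free (6, 2)); after release of (2, 3) the pool is (8, 5)
  run J3 (needs (8, 4), free (8, 5)); after release of (2, 1) the pool is (10, 6)
  run J1 (needs (2, 6), free (10, 6)); after release of (1, 0) the pool is (11, 6)
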